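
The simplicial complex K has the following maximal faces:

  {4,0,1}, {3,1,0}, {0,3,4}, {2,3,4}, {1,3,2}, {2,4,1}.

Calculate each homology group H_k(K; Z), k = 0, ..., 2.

H_0 = Z,  H_1 = 0,  H_2 = Z.

K has 5 vertices, 9 edges, 6 triangles.
rank ∂_0 = 0, rank ∂_1 = 4 ⇒ b_0 = 5 − 0 − 4 = 1; all invariant factors of ∂_1 are 1 so no torsion. So H_0 = Z.
rank ∂_1 = 4, rank ∂_2 = 5 ⇒ b_1 = 9 − 4 − 5 = 0; all invariant factors of ∂_2 are 1 so no torsion. So H_1 = 0.
rank ∂_2 = 5, rank ∂_3 = 0 ⇒ b_2 = 6 − 5 − 0 = 1. So H_2 = Z.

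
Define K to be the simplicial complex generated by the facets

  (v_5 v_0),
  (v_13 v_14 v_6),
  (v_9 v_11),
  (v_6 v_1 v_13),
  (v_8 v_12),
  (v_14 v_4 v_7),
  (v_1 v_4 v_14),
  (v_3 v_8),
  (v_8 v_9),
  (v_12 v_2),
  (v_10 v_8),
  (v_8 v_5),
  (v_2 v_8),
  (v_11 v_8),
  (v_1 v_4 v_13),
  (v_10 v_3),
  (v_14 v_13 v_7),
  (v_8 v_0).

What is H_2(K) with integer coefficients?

K has 15 vertices, 24 edges, 6 triangles.
rank ∂_2 = 6, rank ∂_3 = 0 ⇒ b_2 = 6 − 6 − 0 = 0. So H_2 = 0.

H_2 ≅ 0.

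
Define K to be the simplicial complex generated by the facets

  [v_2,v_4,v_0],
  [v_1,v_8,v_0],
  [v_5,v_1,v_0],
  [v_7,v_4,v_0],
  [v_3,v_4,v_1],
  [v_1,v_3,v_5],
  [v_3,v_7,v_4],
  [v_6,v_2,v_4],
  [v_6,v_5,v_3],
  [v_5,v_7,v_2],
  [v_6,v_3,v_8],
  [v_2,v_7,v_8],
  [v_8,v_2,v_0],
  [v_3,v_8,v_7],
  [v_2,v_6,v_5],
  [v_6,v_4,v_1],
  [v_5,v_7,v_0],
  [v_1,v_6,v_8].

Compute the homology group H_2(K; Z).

H_2 = 0.

We work with the vertex ordering v_0 < v_1 < v_2 < v_3 < v_4 < v_5 < v_6 < v_7 < v_8. The simplices of K, each written with vertices in increasing order, are:

  0-simplices (9): [v_0], [v_1], [v_2], [v_3], [v_4], [v_5], [v_6], [v_7], [v_8]
  1-simplices (27): (27 of them)
  2-simplices (18): (18 of them)

giving chain groups C_0 ≅ Z^9, C_1 ≅ Z^27, C_2 ≅ Z^18.

The boundary map ∂_1: C_1 → C_0 is given by ∂[p,q] = [q] − [p].
The resulting 9×27 matrix has rank 8, and its Smith normal form has invariant factors (1,1,1,1,1,1,1,1).

Boundary ∂_2: C_2 → C_1 sends each 2-simplex [p,q,r] to [q,r] − [p,r] + [p,q]. For instance
  ∂[v_2,v_5,v_6] = [v_5,v_6] − [v_2,v_6] + [v_2,v_5],
  ∂[v_0,v_2,v_8] = [v_2,v_8] − [v_0,v_8] + [v_0,v_2].
The 27×18 boundary matrix has rank 18 and Smith normal form diag(1,1,1,1,1,1,1,1,1,1,1,1,1,1,1,1,1,2).

Reading off H_k = ker ∂_k / im ∂_{k+1}:

  H_2: rank ker ∂_2 − rank ∂_3 = (18 − 18) − 0 = 0, and there is no ∂_3, so H_2 ≅ 0.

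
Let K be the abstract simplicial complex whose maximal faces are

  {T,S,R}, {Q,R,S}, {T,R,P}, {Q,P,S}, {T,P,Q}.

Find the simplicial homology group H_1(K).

Fix the vertex order P < Q < R < S < T and write every simplex with vertices in increasing order. Then dim K = 2 and the simplices of K are:

  0-simplices (5): P, Q, R, S, T
  1-simplices (10): PQ, PR, PS, PT, QR, QS, QT, RS, RT, ST
  2-simplices (5): PQS, PQT, PRT, QRS, RST

giving chain groups C_0 ≅ Z^5, C_1 ≅ Z^10, C_2 ≅ Z^5.

Boundary ∂_1: C_1 → C_0 maps an edge to its endpoints' difference, ∂[p,q] = q − p.
The resulting 5×10 matrix has rank 4, and its Smith normal form has invariant factors (1,1,1,1).

∂_2: C_2 → C_1 acts by ∂[p,q,r] = [q,r] − [p,r] + [p,q]. For instance
  ∂PQS = QS − PS + PQ,
  ∂PRT = RT − PT + PR.
This gives a 10×5 integer matrix of rank 5; reducing to Smith normal form yields diagonal entries (1,1,1,1,1).

Computing H_k = (kernel of ∂_k) / (image of ∂_{k+1}):

  H_1: rank ker ∂_1 − rank ∂_2 = (10 − 4) − 5 = 1, and the invariant factors of ∂_2 are all 1, so H_1 = Z.

H_1 = Z.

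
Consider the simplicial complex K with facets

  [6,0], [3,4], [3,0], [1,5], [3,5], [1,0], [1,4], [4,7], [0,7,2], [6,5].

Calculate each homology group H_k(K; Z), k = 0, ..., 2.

Order the vertices as 0 < 1 < 2 < 3 < 4 < 5 < 6 < 7. Listing each simplex with vertices in this order, K has dimension 2 with simplices:

  0-simplices (8): [0], [1], [2], [3], [4], [5], [6], [7]
  1-simplices (12): [0,1], [0,2], [0,3], [0,6], [0,7], [1,4], [1,5], [2,7], [3,4], [3,5], [4,7], [5,6]
  2-simplices (1): [0,2,7]

so the chain groups are C_0 ≅ Z^8, C_1 ≅ Z^12, C_2 ≅ Z^1.

The boundary map ∂_1: C_1 → C_0 sends each edge [p,q] (with p < q) to q − p.
As a 8×12 matrix over Z this has rank 7, with invariant factors (1,1,1,1,1,1,1).

Boundary ∂_2: C_2 → C_1 sends each 2-simplex [p,q,r] to [q,r] − [p,r] + [p,q]. For instance
  ∂[0,2,7] = [2,7] − [0,7] + [0,2].
The resulting 12×1 matrix has rank 1, and its Smith normal form has invariant factors (1).

Now H_k = ker ∂_k / im ∂_{k+1}, so:

  H_0: rank C_0 − rank ∂_1 = 8 − 7 = 1, and the invariant factors of ∂_1 are all 1, so H_0 = Z.
  H_1: rank ker ∂_1 − rank ∂_2 = (12 − 7) − 1 = 4, and the invariant factors of ∂_2 are all 1, so H_1 = Z^4.
  H_2: rank ker ∂_2 − rank ∂_3 = (1 − 1) − 0 = 0, and there is no ∂_3, so H_2 = 0.

H_0 = Z,  H_1 = Z^4,  H_2 = 0.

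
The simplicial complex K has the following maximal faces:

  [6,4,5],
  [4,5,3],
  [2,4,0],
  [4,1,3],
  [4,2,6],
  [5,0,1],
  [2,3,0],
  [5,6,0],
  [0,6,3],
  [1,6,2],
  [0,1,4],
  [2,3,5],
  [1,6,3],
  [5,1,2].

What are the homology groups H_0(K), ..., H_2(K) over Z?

H_0 ≅ Z,  H_1 ≅ Z^2,  H_2 ≅ Z.

We work with the vertex ordering 0 < 1 < 2 < 3 < 4 < 5 < 6. The simplices of K, each written with vertices in increasing order, are:

  0-simplices (7): [0], [1], [2], [3], [4], [5], [6]
  1-simplices (21): [0,1], [0,2], [0,3], [0,4], [0,5], [0,6], [1,2], [1,3], [1,4], [1,5], [1,6], [2,3], [2,4], [2,5], [2,6], [3,4], [3,5], [3,6], [4,5], [4,6], [5,6]
  2-simplices (14): [0,1,4], [0,1,5], [0,2,3], [0,2,4], [0,3,6], [0,5,6], [1,2,5], [1,2,6], [1,3,4], [1,3,6], [2,3,5], [2,4,6], [3,4,5], [4,5,6]

Hence C_0 ≅ Z^7, C_1 ≅ Z^21, C_2 ≅ Z^14.

The boundary map ∂_1: C_1 → C_0 is given by ∂[p,q] = [q] − [p]. For instance
  ∂[4,5] = [5] − [4].
The 7×21 boundary matrix has rank 6 and Smith normal form diag(1,1,1,1,1,1).

The boundary map ∂_2: C_2 → C_1 sends each 2-simplex [p,q,r] to [q,r] − [p,r] + [p,q]. For instance
  ∂[0,1,4] = [1,4] − [0,4] + [0,1],
  ∂[0,1,5] = [1,5] − [0,5] + [0,1].
As a 21×14 matrix over Z this has rank 13, with invariant factors (1,1,1,1,1,1,1,1,1,1,1,1,1).

Reading off H_k = ker ∂_k / im ∂_{k+1}:

  H_0: rank C_0 − rank ∂_1 = 7 − 6 = 1, and the invariant factors of ∂_1 are all 1, so H_0 ≅ Z.
  H_1: rank ker ∂_1 − rank ∂_2 = (21 − 6) − 13 = 2, and the invariant factors of ∂_2 are all 1, so H_1 ≅ Z^2.
  H_2: rank ker ∂_2 − rank ∂_3 = (14 − 13) − 0 = 1, and there is no ∂_3, so H_2 ≅ Z.

(K is a triangulation of the torus T^2.)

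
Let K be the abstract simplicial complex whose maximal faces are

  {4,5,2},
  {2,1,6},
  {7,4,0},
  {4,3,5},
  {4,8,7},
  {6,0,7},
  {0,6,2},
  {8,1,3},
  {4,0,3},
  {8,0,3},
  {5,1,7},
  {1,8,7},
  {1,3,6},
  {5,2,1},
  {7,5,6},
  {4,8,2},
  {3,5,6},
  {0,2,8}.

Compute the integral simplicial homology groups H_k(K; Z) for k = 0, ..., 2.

H_0 ≅ Z,  H_1 ≅ Z ⊕ Z/2,  H_2 = 0.

We work with the vertex ordering 0 < 1 < 2 < 3 < 4 < 5 < 6 < 7 < 8. The simplices of K, each written with vertices in increasing order, are:

  0-simplices (9): [0], [1], [2], [3], [4], [5], [6], [7], [8]
  1-simplices (27): (27 of them)
  2-simplices (18): [0,2,6], [0,2,8], [0,3,4], [0,3,8], [0,4,7], [0,6,7], [1,2,5], [1,2,6], [1,3,6], [1,3,8], [1,5,7], [1,7,8], [2,4,5], [2,4,8], [3,4,5], [3,5,6], [4,7,8], [5,6,7]

Hence C_0 ≅ Z^9, C_1 ≅ Z^27, C_2 ≅ Z^18.

The boundary map ∂_1: C_1 → C_0 maps an edge to its endpoints' difference, ∂[p,q] = q − p. For instance
  ∂[3,5] = [5] − [3].
The resulting 9×27 matrix has rank 8, and its Smith normal form has invariant factors (1,1,1,1,1,1,1,1).

Boundary ∂_2: C_2 → C_1 maps a triangle to the signed sum of its edges. For instance
  ∂[1,3,8] = [3,8] − [1,8] + [1,3],
  ∂[2,4,8] = [4,8] − [2,8] + [2,4].
The resulting 27×18 matrix has rank 18, and its Smith normal form has invariant factors (1,1,1,1,1,1,1,1,1,1,1,1,1,1,1,1,1,2).

Computing H_k = (kernel of ∂_k) / (image of ∂_{k+1}):

  H_0: rank C_0 − rank ∂_1 = 9 − 8 = 1, and the invariant factors of ∂_1 are all 1, so H_0 = Z.
  H_1: rank ker ∂_1 − rank ∂_2 = (27 − 8) − 18 = 1, and ∂_2 has invariant factor 2 > 1, so H_1 = Z ⊕ Z/2.
  H_2: rank ker ∂_2 − rank ∂_3 = (18 − 18) − 0 = 0, and there is no ∂_3, so H_2 = 0.

As a check, the Euler characteristic is 9 − 27 + 18 = 0, which agrees with 1 − 1 + 0 = 0.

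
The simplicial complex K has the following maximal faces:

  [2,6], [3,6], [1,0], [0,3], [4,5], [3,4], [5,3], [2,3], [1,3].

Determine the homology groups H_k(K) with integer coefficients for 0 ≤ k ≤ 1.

Take the total order 0 < 1 < 2 < 3 < 4 < 5 < 6 on the vertex set. Then K (dimension 1) consists of the simplices:

  0-simplices (7): [0], [1], [2], [3], [4], [5], [6]
  1-simplices (9): [0,1], [0,3], [1,3], [2,3], [2,6], [3,4], [3,5], [3,6], [4,5]

so the chain groups are C_0 ≅ Z^7, C_1 ≅ Z^9.

Boundary ∂_1: C_1 → C_0 is given by ∂[p,q] = [q] − [p]. For instance
  ∂[3,4] = [4] − [3].
This gives a 7×9 integer matrix of rank 6; reducing to Smith normal form yields diagonal entries (1,1,1,1,1,1).

From H_k ≅ ker(∂_k) / im(∂_{k+1}) we obtain:

  H_0: rank C_0 − rank ∂_1 = 7 − 6 = 1, and the invariant factors of ∂_1 are all 1, so H_0 = Z.
  H_1: rank ker ∂_1 − rank ∂_2 = (9 − 6) − 0 = 3, and there is no ∂_2, so H_1 = Z^3.

As a check, the Euler characteristic is 7 − 9 = -2, which agrees with 1 − 3 = -2.

H_0 = Z,  H_1 = Z^3.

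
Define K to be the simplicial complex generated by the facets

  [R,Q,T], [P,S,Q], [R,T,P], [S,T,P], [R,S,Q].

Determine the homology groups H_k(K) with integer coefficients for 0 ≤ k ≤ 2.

Order the vertices as P < Q < R < S < T. Listing each simplex with vertices in this order, K has dimension 2 with simplices:

  0-simplices (5): P, Q, R, S, T
  1-simplices (10): PQ, PR, PS, PT, QR, QS, QT, RS, RT, ST
  2-simplices (5): PQS, PRT, PST, QRS, QRT

so the chain groups are C_0 ≅ Z^5, C_1 ≅ Z^10, C_2 ≅ Z^5.

∂_1: C_1 → C_0 sends each edge [p,q] (with p < q) to q − p.
As a 5×10 matrix over Z this has rank 4, with invariant factors (1,1,1,1).

∂_2: C_2 → C_1 maps a triangle to the signed sum of its edges. For instance
  ∂QRS = RS − QS + QR,
  ∂PST = ST − PT + PS.
The 10×5 boundary matrix has rank 5 and Smith normal form diag(1,1,1,1,1).

From H_k ≅ ker(∂_k) / im(∂_{k+1}) we obtain:

  H_0: rank C_0 − rank ∂_1 = 5 − 4 = 1, and the invariant factors of ∂_1 are all 1, so H_0 = Z.
  H_1: rank ker ∂_1 − rank ∂_2 = (10 − 4) − 5 = 1, and the invariant factors of ∂_2 are all 1, so H_1 = Z.
  H_2: rank ker ∂_2 − rank ∂_3 = (5 − 5) − 0 = 0, and there is no ∂_3, so H_2 = 0.

H_0 = Z,  H_1 = Z,  H_2 = 0.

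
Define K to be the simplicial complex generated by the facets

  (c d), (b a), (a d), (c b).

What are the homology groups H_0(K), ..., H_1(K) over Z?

H_0 ≅ Z,  H_1 ≅ Z.

We work with the vertex ordering a < b < c < d. The simplices of K, each written with vertices in increasing order, are:

  0-simplices (4): a, b, c, d
  1-simplices (4): ab, ad, bc, cd

so the chain groups are C_0 ≅ Z^4, C_1 ≅ Z^4.

∂_1: C_1 → C_0 maps an edge to its endpoints' difference, ∂[p,q] = q − p. For instance
  ∂bc = c − b.
This gives a 4×4 integer matrix of rank 3; reducing to Smith normal form yields diagonal entries (1,1,1).

Now H_k = ker ∂_k / im ∂_{k+1}, so:

  H_0: rank C_0 − rank ∂_1 = 4 − 3 = 1, and the invariant factors of ∂_1 are all 1, so H_0 ≅ Z.
  H_1: rank ker ∂_1 − rank ∂_2 = (4 − 3) − 0 = 1, and there is no ∂_2, so H_1 ≅ Z.

As a check, the Euler characteristic is 4 − 4 = 0, which agrees with 1 − 1 = 0.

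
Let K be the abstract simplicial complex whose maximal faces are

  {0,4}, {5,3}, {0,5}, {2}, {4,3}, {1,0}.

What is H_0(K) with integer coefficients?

Take the total order 0 < 1 < 2 < 3 < 4 < 5 on the vertex set. Then K (dimension 1) consists of the simplices:

  0-simplices (6): [0], [1], [2], [3], [4], [5]
  1-simplices (5): [0,1], [0,4], [0,5], [3,4], [3,5]

so the chain groups are C_0 ≅ Z^6, C_1 ≅ Z^5.

∂_1: C_1 → C_0 sends each edge [p,q] (with p < q) to q − p. For instance
  ∂[3,5] = [5] − [3].
This gives a 6×5 integer matrix of rank 4; reducing to Smith normal form yields diagonal entries (1,1,1,1).

Computing H_k = (kernel of ∂_k) / (image of ∂_{k+1}):

  H_0: rank C_0 − rank ∂_1 = 6 − 4 = 2, and the invariant factors of ∂_1 are all 1, so H_0 = Z^2.

H_0 = Z^2.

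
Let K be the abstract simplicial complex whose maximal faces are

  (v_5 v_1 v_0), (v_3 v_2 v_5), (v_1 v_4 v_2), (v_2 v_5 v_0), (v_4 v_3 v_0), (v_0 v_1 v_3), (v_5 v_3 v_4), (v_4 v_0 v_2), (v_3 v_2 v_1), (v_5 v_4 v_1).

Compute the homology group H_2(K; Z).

Fix the vertex order v_0 < v_1 < v_2 < v_3 < v_4 < v_5 and write every simplex with vertices in increasing order. Then dim K = 2 and the simplices of K are:

  0-simplices (6): [v_0], [v_1], [v_2], [v_3], [v_4], [v_5]
  1-simplices (15): (15 of them)
  2-simplices (10): [v_0,v_1,v_3], [v_0,v_1,v_5], [v_0,v_2,v_4], [v_0,v_2,v_5], [v_0,v_3,v_4], [v_1,v_2,v_3], [v_1,v_2,v_4], [v_1,v_4,v_5], [v_2,v_3,v_5], [v_3,v_4,v_5]

giving chain groups C_0 ≅ Z^6, C_1 ≅ Z^15, C_2 ≅ Z^10.

Boundary ∂_1: C_1 → C_0 maps an edge to its endpoints' difference, ∂[p,q] = q − p.
This gives a 6×15 integer matrix of rank 5; reducing to Smith normal form yields diagonal entries (1,1,1,1,1).

∂_2: C_2 → C_1 sends each 2-simplex [p,q,r] to [q,r] − [p,r] + [p,q]. For instance
  ∂[v_2,v_3,v_5] = [v_3,v_5] − [v_2,v_5] + [v_2,v_3],
  ∂[v_1,v_2,v_3] = [v_2,v_3] − [v_1,v_3] + [v_1,v_2].
The resulting 15×10 matrix has rank 10, and its Smith normal form has invariant factors (1,1,1,1,1,1,1,1,1,2).

Computing H_k = (kernel of ∂_k) / (image of ∂_{k+1}):

  H_2: rank ker ∂_2 − rank ∂_3 = (10 − 10) − 0 = 0, and there is no ∂_3, so H_2 = 0.

(K is a triangulation of the real projective plane RP^2.)

H_2 = 0.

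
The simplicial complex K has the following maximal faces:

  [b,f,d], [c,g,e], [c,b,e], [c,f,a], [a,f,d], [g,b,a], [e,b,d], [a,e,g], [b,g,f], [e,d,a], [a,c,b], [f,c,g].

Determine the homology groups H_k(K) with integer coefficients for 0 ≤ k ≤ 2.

H_0 ≅ Z,  H_1 ≅ Z/2Z,  H_2 = 0.

We work with the vertex ordering a < b < c < d < e < f < g. The simplices of K, each written with vertices in increasing order, are:

  0-simplices (7): a, b, c, d, e, f, g
  1-simplices (18): ab, ac, ad, ae, af, ag, bc, bd, be, bf, bg, ce, cf, cg, de, df, eg, fg
  2-simplices (12): abc, abg, acf, ade, adf, aeg, bce, bde, bdf, bfg, ceg, cfg

giving chain groups C_0 ≅ Z^7, C_1 ≅ Z^18, C_2 ≅ Z^12.

∂_1: C_1 → C_0 is given by ∂[p,q] = [q] − [p]. For instance
  ∂ad = d − a.
This gives a 7×18 integer matrix of rank 6; reducing to Smith normal form yields diagonal entries (1,1,1,1,1,1).

The boundary map ∂_2: C_2 → C_1 acts by ∂[p,q,r] = [q,r] − [p,r] + [p,q]. For instance
  ∂cfg = fg − cg + cf,
  ∂acf = cf − af + ac.
The 18×12 boundary matrix has rank 12 and Smith normal form diag(1,1,1,1,1,1,1,1,1,1,1,2).

Reading off H_k = ker ∂_k / im ∂_{k+1}:

  H_0: rank C_0 − rank ∂_1 = 7 − 6 = 1, and the invariant factors of ∂_1 are all 1, so H_0 = Z.
  H_1: rank ker ∂_1 − rank ∂_2 = (18 − 6) − 12 = 0, and ∂_2 has invariant factor 2 > 1, so H_1 = Z/2Z.
  H_2: rank ker ∂_2 − rank ∂_3 = (12 − 12) − 0 = 0, and there is no ∂_3, so H_2 = 0.

As a check, the Euler characteristic is 7 − 18 + 12 = 1, which agrees with 1 − 0 + 0 = 1.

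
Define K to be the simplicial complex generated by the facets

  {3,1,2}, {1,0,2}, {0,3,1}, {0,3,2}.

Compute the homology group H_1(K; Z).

H_1 ≅ 0.

Fix the vertex order 0 < 1 < 2 < 3 and write every simplex with vertices in increasing order. Then dim K = 2 and the simplices of K are:

  0-simplices (4): [0], [1], [2], [3]
  1-simplices (6): [0,1], [0,2], [0,3], [1,2], [1,3], [2,3]
  2-simplices (4): [0,1,2], [0,1,3], [0,2,3], [1,2,3]

giving chain groups C_0 ≅ Z^4, C_1 ≅ Z^6, C_2 ≅ Z^4.

∂_1: C_1 → C_0 maps an edge to its endpoints' difference, ∂[p,q] = q − p.
The 4×6 boundary matrix has rank 3 and Smith normal form diag(1,1,1).

∂_2: C_2 → C_1 sends each 2-simplex [p,q,r] to [q,r] − [p,r] + [p,q]. For instance
  ∂[0,1,3] = [1,3] − [0,3] + [0,1],
  ∂[0,1,2] = [1,2] − [0,2] + [0,1].
This gives a 6×4 integer matrix of rank 3; reducing to Smith normal form yields diagonal entries (1,1,1).

From H_k ≅ ker(∂_k) / im(∂_{k+1}) we obtain:

  H_1: rank ker ∂_1 − rank ∂_2 = (6 − 3) − 3 = 0, and the invariant factors of ∂_2 are all 1, so H_1 = 0.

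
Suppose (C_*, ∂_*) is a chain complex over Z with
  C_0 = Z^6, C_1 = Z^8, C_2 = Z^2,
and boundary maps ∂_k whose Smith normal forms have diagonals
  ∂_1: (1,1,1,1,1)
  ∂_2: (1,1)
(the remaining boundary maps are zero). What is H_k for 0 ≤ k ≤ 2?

H_0: b_0 = 6 − 0 − 5 = 1; torsion from ∂_1 factors > 1: none. So H_0 = Z.
H_1: b_1 = 8 − 5 − 2 = 1; torsion from ∂_2 factors > 1: none. So H_1 = Z.
H_2: b_2 = 2 − 2 − 0 = 0; torsion from ∂_3 factors > 1: none. So H_2 = 0.

H_0 = Z,  H_1 = Z,  H_2 = 0.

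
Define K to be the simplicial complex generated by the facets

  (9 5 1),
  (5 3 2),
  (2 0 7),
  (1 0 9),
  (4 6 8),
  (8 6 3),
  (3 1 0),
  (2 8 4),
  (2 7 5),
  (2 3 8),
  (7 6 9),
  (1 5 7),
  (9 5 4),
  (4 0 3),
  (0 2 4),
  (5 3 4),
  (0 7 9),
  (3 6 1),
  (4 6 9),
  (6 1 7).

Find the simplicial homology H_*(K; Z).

H_0 = Z,  H_1 = Z ⊕ Z/2,  H_2 = 0.

We work with the vertex ordering 0 < 1 < 2 < 3 < 4 < 5 < 6 < 7 < 8 < 9. The simplices of K, each written with vertices in increasing order, are:

  0-simplices (10): [0], [1], [2], [3], [4], [5], [6], [7], [8], [9]
  1-simplices (30): (30 of them)
  2-simplices (20): (20 of them)

giving chain groups C_0 ≅ Z^10, C_1 ≅ Z^30, C_2 ≅ Z^20.

∂_1: C_1 → C_0 is given by ∂[p,q] = [q] − [p]. For instance
  ∂[3,6] = [6] − [3].
This gives a 10×30 integer matrix of rank 9; reducing to Smith normal form yields diagonal entries (1,1,1,1,1,1,1,1,1).

The boundary map ∂_2: C_2 → C_1 acts by ∂[p,q,r] = [q,r] − [p,r] + [p,q]. For instance
  ∂[0,7,9] = [7,9] − [0,9] + [0,7],
  ∂[0,2,4] = [2,4] − [0,4] + [0,2].
This gives a 30×20 integer matrix of rank 20; reducing to Smith normal form yields diagonal entries (1,1,1,1,1,1,1,1,1,1,1,1,1,1,1,1,1,1,1,2).

Now H_k = ker ∂_k / im ∂_{k+1}, so:

  H_0: rank C_0 − rank ∂_1 = 10 − 9 = 1, and the invariant factors of ∂_1 are all 1, so H_0 ≅ Z.
  H_1: rank ker ∂_1 − rank ∂_2 = (30 − 9) − 20 = 1, and ∂_2 has invariant factor 2 > 1, so H_1 ≅ Z ⊕ Z/2.
  H_2: rank ker ∂_2 − rank ∂_3 = (20 − 20) − 0 = 0, and there is no ∂_3, so H_2 ≅ 0.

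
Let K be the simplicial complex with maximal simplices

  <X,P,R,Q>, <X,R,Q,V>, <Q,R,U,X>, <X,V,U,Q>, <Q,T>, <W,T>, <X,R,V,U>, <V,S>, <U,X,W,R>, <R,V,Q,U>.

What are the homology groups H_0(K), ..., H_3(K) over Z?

Take the total order P < Q < R < S < T < U < V < W < X on the vertex set. Then K (dimension 3) consists of the simplices:

  0-simplices (9): P, Q, R, S, T, U, V, W, X
  1-simplices (19): PQ, PR, PX, QR, QT, QU, QV, QX, RU, RV, RW, RX, SV, TW, UV, UW, UX, VX, WX
  2-simplices (16): PQR, PQX, PRX, QRU, QRV, QRX, QUV, QUX, QVX, RUV, RUW, RUX, RVX, RWX, UVX, UWX
  3-simplices (7): PQRX, QRUV, QRUX, QRVX, QUVX, RUVX, RUWX

so the chain groups are C_0 ≅ Z^9, C_1 ≅ Z^19, C_2 ≅ Z^16, C_3 ≅ Z^7.

Boundary ∂_1: C_1 → C_0 sends each edge [p,q] (with p < q) to q − p.
The resulting 9×19 matrix has rank 8, and its Smith normal form has invariant factors (1,1,1,1,1,1,1,1).

Boundary ∂_2: C_2 → C_1 maps a triangle to the signed sum of its edges. For instance
  ∂QRX = RX − QX + QR,
  ∂RUV = UV − RV + RU.
As a 19×16 matrix over Z this has rank 10, with invariant factors (1,1,1,1,1,1,1,1,1,1).

Boundary ∂_3: C_3 → C_2 sends each 3-simplex σ to the alternating sum Σ_i (−1)^i (σ with its i-th vertex removed). For instance
  ∂PQRX = QRX − PRX + PQX − PQR,
  ∂QRVX = RVX − QVX + QRX − QRV.
As a 16×7 matrix over Z this has rank 6, with invariant factors (1,1,1,1,1,1).

Reading off H_k = ker ∂_k / im ∂_{k+1}:

  H_0: rank C_0 − rank ∂_1 = 9 − 8 = 1, and the invariant factors of ∂_1 are all 1, so H_0 ≅ Z.
  H_1: rank ker ∂_1 − rank ∂_2 = (19 − 8) − 10 = 1, and the invariant factors of ∂_2 are all 1, so H_1 ≅ Z.
  H_2: rank ker ∂_2 − rank ∂_3 = (16 − 10) − 6 = 0, and the invariant factors of ∂_3 are all 1, so H_2 ≅ 0.
  H_3: rank ker ∂_3 − rank ∂_4 = (7 − 6) − 0 = 1, and there is no ∂_4, so H_3 ≅ Z.

As a check, the Euler characteristic is 9 − 19 + 16 − 7 = -1, which agrees with 1 − 1 + 0 − 1 = -1.

H_0 = Z,  H_1 = Z,  H_2 = 0,  H_3 = Z.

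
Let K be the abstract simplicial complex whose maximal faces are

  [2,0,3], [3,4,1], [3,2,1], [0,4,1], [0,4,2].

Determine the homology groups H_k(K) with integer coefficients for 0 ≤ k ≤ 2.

H_0 ≅ Z,  H_1 ≅ Z,  H_2 = 0.

Fix the vertex order 0 < 1 < 2 < 3 < 4 and write every simplex with vertices in increasing order. Then dim K = 2 and the simplices of K are:

  0-simplices (5): [0], [1], [2], [3], [4]
  1-simplices (10): [0,1], [0,2], [0,3], [0,4], [1,2], [1,3], [1,4], [2,3], [2,4], [3,4]
  2-simplices (5): [0,1,4], [0,2,3], [0,2,4], [1,2,3], [1,3,4]

Hence C_0 ≅ Z^5, C_1 ≅ Z^10, C_2 ≅ Z^5.

∂_1: C_1 → C_0 sends each edge [p,q] (with p < q) to q − p. For instance
  ∂[0,3] = [3] − [0].
The 5×10 boundary matrix has rank 4 and Smith normal form diag(1,1,1,1).

∂_2: C_2 → C_1 maps a triangle to the signed sum of its edges. For instance
  ∂[1,2,3] = [2,3] − [1,3] + [1,2],
  ∂[0,1,4] = [1,4] − [0,4] + [0,1].
The 10×5 boundary matrix has rank 5 and Smith normal form diag(1,1,1,1,1).

Reading off H_k = ker ∂_k / im ∂_{k+1}:

  H_0: rank C_0 − rank ∂_1 = 5 − 4 = 1, and the invariant factors of ∂_1 are all 1, so H_0 = Z.
  H_1: rank ker ∂_1 − rank ∂_2 = (10 − 4) − 5 = 1, and the invariant factors of ∂_2 are all 1, so H_1 = Z.
  H_2: rank ker ∂_2 − rank ∂_3 = (5 − 5) − 0 = 0, and there is no ∂_3, so H_2 = 0.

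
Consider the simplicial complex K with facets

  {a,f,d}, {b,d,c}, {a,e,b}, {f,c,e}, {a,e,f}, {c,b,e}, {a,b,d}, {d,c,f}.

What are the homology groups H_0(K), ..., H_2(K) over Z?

We work with the vertex ordering a < b < c < d < e < f. The simplices of K, each written with vertices in increasing order, are:

  0-simplices (6): a, b, c, d, e, f
  1-simplices (12): ab, ad, ae, af, bc, bd, be, cd, ce, cf, df, ef
  2-simplices (8): abd, abe, adf, aef, bcd, bce, cdf, cef

so the chain groups are C_0 ≅ Z^6, C_1 ≅ Z^12, C_2 ≅ Z^8.

Boundary ∂_1: C_1 → C_0 sends each edge [p,q] (with p < q) to q − p.
As a 6×12 matrix over Z this has rank 5, with invariant factors (1,1,1,1,1).

Boundary ∂_2: C_2 → C_1 maps a triangle to the signed sum of its edges. For instance
  ∂aef = ef − af + ae,
  ∂abd = bd − ad + ab.
The resulting 12×8 matrix has rank 7, and its Smith normal form has invariant factors (1,1,1,1,1,1,1).

Now H_k = ker ∂_k / im ∂_{k+1}, so:

  H_0: rank C_0 − rank ∂_1 = 6 − 5 = 1, and the invariant factors of ∂_1 are all 1, so H_0 = Z.
  H_1: rank ker ∂_1 − rank ∂_2 = (12 − 5) − 7 = 0, and the invariant factors of ∂_2 are all 1, so H_1 = 0.
  H_2: rank ker ∂_2 − rank ∂_3 = (8 − 7) − 0 = 1, and there is no ∂_3, so H_2 = Z.

As a check, the Euler characteristic is 6 − 12 + 8 = 2, which agrees with 1 − 0 + 1 = 2.

H_0 ≅ Z,  H_1 = 0,  H_2 ≅ Z.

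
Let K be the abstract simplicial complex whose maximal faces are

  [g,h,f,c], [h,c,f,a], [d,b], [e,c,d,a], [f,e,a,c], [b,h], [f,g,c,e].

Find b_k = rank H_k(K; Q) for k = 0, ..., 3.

Fix the vertex order a < b < c < d < e < f < g < h and write every simplex with vertices in increasing order. Then dim K = 3 and the simplices of K are:

  0-simplices (8): a, b, c, d, e, f, g, h
  1-simplices (18): ac, ad, ae, af, ah, bd, bh, cd, ce, cf, cg, ch, de, ef, eg, fg, fh, gh
  2-simplices (15): acd, ace, acf, ach, ade, aef, afh, cde, cef, ceg, cfg, cfh, cgh, efg, fgh
  3-simplices (5): acde, acef, acfh, cefg, cfgh

giving chain groups C_0 ≅ Z^8, C_1 ≅ Z^18, C_2 ≅ Z^15, C_3 ≅ Z^5.

The boundary map ∂_1: C_1 → C_0 is given by ∂[p,q] = [q] − [p]. For instance
  ∂fg = g − f.
As a 8×18 matrix over Z this has rank 7, with invariant factors (1,1,1,1,1,1,1).

∂_2: C_2 → C_1 sends each 2-simplex [p,q,r] to [q,r] − [p,r] + [p,q]. For instance
  ∂fgh = gh − fh + fg,
  ∂acd = cd − ad + ac.
The resulting 18×15 matrix has rank 10, and its Smith normal form has invariant factors (1,1,1,1,1,1,1,1,1,1).

The boundary map ∂_3: C_3 → C_2 sends each 3-simplex σ to the alternating sum Σ_i (−1)^i (σ with its i-th vertex removed). For instance
  ∂acde = cde − ade + ace − acd,
  ∂cefg = efg − cfg + ceg − cef.
The 15×5 boundary matrix has rank 5 and Smith normal form diag(1,1,1,1,1).

Computing H_k = (kernel of ∂_k) / (image of ∂_{k+1}):

  H_0: rank C_0 − rank ∂_1 = 8 − 7 = 1, and the invariant factors of ∂_1 are all 1, so H_0 ≅ Z.
  H_1: rank ker ∂_1 − rank ∂_2 = (18 − 7) − 10 = 1, and the invariant factors of ∂_2 are all 1, so H_1 ≅ Z.
  H_2: rank ker ∂_2 − rank ∂_3 = (15 − 10) − 5 = 0, and the invariant factors of ∂_3 are all 1, so H_2 ≅ 0.
  H_3: rank ker ∂_3 − rank ∂_4 = (5 − 5) − 0 = 0, and there is no ∂_4, so H_3 ≅ 0.

Hence the Betti numbers are b_0 = 1, b_1 = 1, b_2 = 0, b_3 = 0.

b_0 = 1, b_1 = 1, b_2 = 0, b_3 = 0.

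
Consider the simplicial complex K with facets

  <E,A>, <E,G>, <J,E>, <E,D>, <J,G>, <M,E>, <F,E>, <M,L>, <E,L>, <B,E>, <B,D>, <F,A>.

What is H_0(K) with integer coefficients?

Order the vertices as A < B < D < E < F < G < J < L < M. Listing each simplex with vertices in this order, K has dimension 1 with simplices:

  0-simplices (9): A, B, D, E, F, G, J, L, M
  1-simplices (12): AE, AF, BD, BE, DE, EF, EG, EJ, EL, EM, GJ, LM

Hence C_0 ≅ Z^9, C_1 ≅ Z^12.

The boundary map ∂_1: C_1 → C_0 is given by ∂[p,q] = [q] − [p]. For instance
  ∂EJ = J − E.
As a 9×12 matrix over Z this has rank 8, with invariant factors (1,1,1,1,1,1,1,1).

Now H_k = ker ∂_k / im ∂_{k+1}, so:

  H_0: rank C_0 − rank ∂_1 = 9 − 8 = 1, and the invariant factors of ∂_1 are all 1, so H_0 ≅ Z.

H_0 = Z.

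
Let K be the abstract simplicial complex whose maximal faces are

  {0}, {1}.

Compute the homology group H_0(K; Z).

Fix the vertex order 0 < 1 and write every simplex with vertices in increasing order. Then dim K = 0 and the simplices of K are:

  0-simplices (2): [0], [1]

giving chain groups C_0 ≅ Z^2.

Now H_k = ker ∂_k / im ∂_{k+1}, so:

  H_0: rank C_0 − rank ∂_1 = 2 − 0 = 2, and there is no ∂_1, so H_0 = Z^2.

H_0 ≅ Z^2.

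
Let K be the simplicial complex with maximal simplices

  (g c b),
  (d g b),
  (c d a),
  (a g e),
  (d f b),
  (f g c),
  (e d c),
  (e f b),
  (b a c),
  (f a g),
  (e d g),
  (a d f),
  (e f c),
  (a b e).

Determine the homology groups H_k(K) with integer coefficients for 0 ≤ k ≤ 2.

H_0 ≅ Z,  H_1 ≅ Z^2,  H_2 ≅ Z.

We work with the vertex ordering a < b < c < d < e < f < g. The simplices of K, each written with vertices in increasing order, are:

  0-simplices (7): a, b, c, d, e, f, g
  1-simplices (21): ab, ac, ad, ae, af, ag, bc, bd, be, bf, bg, cd, ce, cf, cg, de, df, dg, ef, eg, fg
  2-simplices (14): abc, abe, acd, adf, aeg, afg, bcg, bdf, bdg, bef, cde, cef, cfg, deg

giving chain groups C_0 ≅ Z^7, C_1 ≅ Z^21, C_2 ≅ Z^14.

Boundary ∂_1: C_1 → C_0 sends each edge [p,q] (with p < q) to q − p.
As a 7×21 matrix over Z this has rank 6, with invariant factors (1,1,1,1,1,1).

The boundary map ∂_2: C_2 → C_1 acts by ∂[p,q,r] = [q,r] − [p,r] + [p,q]. For instance
  ∂aeg = eg − ag + ae,
  ∂adf = df − af + ad.
This gives a 21×14 integer matrix of rank 13; reducing to Smith normal form yields diagonal entries (1,1,1,1,1,1,1,1,1,1,1,1,1).

From H_k ≅ ker(∂_k) / im(∂_{k+1}) we obtain:

  H_0: rank C_0 − rank ∂_1 = 7 − 6 = 1, and the invariant factors of ∂_1 are all 1, so H_0 = Z.
  H_1: rank ker ∂_1 − rank ∂_2 = (21 − 6) − 13 = 2, and the invariant factors of ∂_2 are all 1, so H_1 = Z^2.
  H_2: rank ker ∂_2 − rank ∂_3 = (14 − 13) − 0 = 1, and there is no ∂_3, so H_2 = Z.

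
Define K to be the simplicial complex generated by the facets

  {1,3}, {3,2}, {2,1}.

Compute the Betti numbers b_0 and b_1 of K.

Order the vertices as 1 < 2 < 3. Listing each simplex with vertices in this order, K has dimension 1 with simplices:

  0-simplices (3): [1], [2], [3]
  1-simplices (3): [1,2], [1,3], [2,3]

Hence C_0 ≅ Z^3, C_1 ≅ Z^3.

The boundary map ∂_1: C_1 → C_0 sends each edge [p,q] (with p < q) to q − p.
The 3×3 boundary matrix has rank 2 and Smith normal form diag(1,1).

Computing H_k = (kernel of ∂_k) / (image of ∂_{k+1}):

  H_0: rank C_0 − rank ∂_1 = 3 − 2 = 1, and the invariant factors of ∂_1 are all 1, so H_0 = Z.
  H_1: rank ker ∂_1 − rank ∂_2 = (3 − 2) − 0 = 1, and there is no ∂_2, so H_1 = Z.

As a check, the Euler characteristic is 3 − 3 = 0, which agrees with 1 − 1 = 0.

Hence the Betti numbers are b_0 = 1, b_1 = 1.

b_0 = 1, b_1 = 1.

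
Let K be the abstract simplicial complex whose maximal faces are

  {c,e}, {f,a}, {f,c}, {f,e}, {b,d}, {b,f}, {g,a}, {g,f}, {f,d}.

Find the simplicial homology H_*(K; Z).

Order the vertices as a < b < c < d < e < f < g. Listing each simplex with vertices in this order, K has dimension 1 with simplices:

  0-simplices (7): a, b, c, d, e, f, g
  1-simplices (9): af, ag, bd, bf, ce, cf, df, ef, fg

giving chain groups C_0 ≅ Z^7, C_1 ≅ Z^9.

Boundary ∂_1: C_1 → C_0 is given by ∂[p,q] = [q] − [p]. For instance
  ∂df = f − d.
The resulting 7×9 matrix has rank 6, and its Smith normal form has invariant factors (1,1,1,1,1,1).

Reading off H_k = ker ∂_k / im ∂_{k+1}:

  H_0: rank C_0 − rank ∂_1 = 7 − 6 = 1, and the invariant factors of ∂_1 are all 1, so H_0 = Z.
  H_1: rank ker ∂_1 − rank ∂_2 = (9 − 6) − 0 = 3, and there is no ∂_2, so H_1 = Z^3.

H_0 = Z,  H_1 = Z^3.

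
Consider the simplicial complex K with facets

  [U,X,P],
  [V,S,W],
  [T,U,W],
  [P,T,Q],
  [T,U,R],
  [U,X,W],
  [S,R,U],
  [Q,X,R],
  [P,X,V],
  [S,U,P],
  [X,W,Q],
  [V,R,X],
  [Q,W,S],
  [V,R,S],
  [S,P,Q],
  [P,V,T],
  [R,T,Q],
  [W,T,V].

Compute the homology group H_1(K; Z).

H_1 = Z^2.

Take the total order P < Q < R < S < T < U < V < W < X on the vertex set. Then K (dimension 2) consists of the simplices:

  0-simplices (9): P, Q, R, S, T, U, V, W, X
  1-simplices (27): PQ, PS, PT, PU, PV, PX, QR, QS, QT, QW, QX, RS, RT, RU, RV, RX, SU, SV, SW, TU, TV, TW, UW, UX, VW, VX, WX
  2-simplices (18): PQS, PQT, PSU, PTV, PUX, PVX, QRT, QRX, QSW, QWX, RSU, RSV, RTU, RVX, SVW, TUW, TVW, UWX

Hence C_0 ≅ Z^9, C_1 ≅ Z^27, C_2 ≅ Z^18.

∂_1: C_1 → C_0 maps an edge to its endpoints' difference, ∂[p,q] = q − p. For instance
  ∂PS = S − P.
The resulting 9×27 matrix has rank 8, and its Smith normal form has invariant factors (1,1,1,1,1,1,1,1).

Boundary ∂_2: C_2 → C_1 acts by ∂[p,q,r] = [q,r] − [p,r] + [p,q]. For instance
  ∂SVW = VW − SW + SV,
  ∂PUX = UX − PX + PU.
The 27×18 boundary matrix has rank 17 and Smith normal form diag(1,1,1,1,1,1,1,1,1,1,1,1,1,1,1,1,1).

Computing H_k = (kernel of ∂_k) / (image of ∂_{k+1}):

  H_1: rank ker ∂_1 − rank ∂_2 = (27 − 8) − 17 = 2, and the invariant factors of ∂_2 are all 1, so H_1 ≅ Z^2.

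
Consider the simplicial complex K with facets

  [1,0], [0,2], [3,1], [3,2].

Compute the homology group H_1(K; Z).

Take the total order 0 < 1 < 2 < 3 on the vertex set. Then K (dimension 1) consists of the simplices:

  0-simplices (4): [0], [1], [2], [3]
  1-simplices (4): [0,1], [0,2], [1,3], [2,3]

so the chain groups are C_0 ≅ Z^4, C_1 ≅ Z^4.

Boundary ∂_1: C_1 → C_0 sends each edge [p,q] (with p < q) to q − p. For instance
  ∂[0,1] = [1] − [0].
As a 4×4 matrix over Z this has rank 3, with invariant factors (1,1,1).

Now H_k = ker ∂_k / im ∂_{k+1}, so:

  H_1: rank ker ∂_1 − rank ∂_2 = (4 − 3) − 0 = 1, and there is no ∂_2, so H_1 ≅ Z.

(K is a triangulation of the circle S^1.)

H_1 ≅ Z.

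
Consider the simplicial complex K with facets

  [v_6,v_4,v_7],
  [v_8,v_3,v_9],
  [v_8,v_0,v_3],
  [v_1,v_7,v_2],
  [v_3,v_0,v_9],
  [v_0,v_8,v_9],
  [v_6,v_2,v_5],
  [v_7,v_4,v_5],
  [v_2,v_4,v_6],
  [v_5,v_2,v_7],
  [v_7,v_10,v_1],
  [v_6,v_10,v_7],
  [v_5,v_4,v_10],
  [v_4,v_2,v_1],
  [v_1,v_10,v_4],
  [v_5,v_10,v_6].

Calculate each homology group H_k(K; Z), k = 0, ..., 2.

H_0 = Z^2,  H_1 = Z/2Z,  H_2 = Z.

We work with the vertex ordering v_0 < v_1 < v_2 < v_3 < v_4 < v_5 < v_6 < v_7 < v_8 < v_9 < v_10. The simplices of K, each written with vertices in increasing order, are:

  0-simplices (11): [v_0], [v_1], [v_2], [v_3], [v_4], [v_5], [v_6], [v_7], [v_8], [v_9], [v_10]
  1-simplices (24): (24 of them)
  2-simplices (16): (16 of them)

Hence C_0 ≅ Z^11, C_1 ≅ Z^24, C_2 ≅ Z^16.

Boundary ∂_1: C_1 → C_0 sends each edge [p,q] (with p < q) to q − p.
The resulting 11×24 matrix has rank 9, and its Smith normal form has invariant factors (1,1,1,1,1,1,1,1,1).

Boundary ∂_2: C_2 → C_1 acts by ∂[p,q,r] = [q,r] − [p,r] + [p,q]. For instance
  ∂[v_4,v_6,v_7] = [v_6,v_7] − [v_4,v_7] + [v_4,v_6],
  ∂[v_0,v_3,v_8] = [v_3,v_8] − [v_0,v_8] + [v_0,v_3].
The resulting 24×16 matrix has rank 15, and its Smith normal form has invariant factors (1,1,1,1,1,1,1,1,1,1,1,1,1,1,2).

Reading off H_k = ker ∂_k / im ∂_{k+1}:

  H_0: rank C_0 − rank ∂_1 = 11 − 9 = 2, and the invariant factors of ∂_1 are all 1, so H_0 = Z^2.
  H_1: rank ker ∂_1 − rank ∂_2 = (24 − 9) − 15 = 0, and ∂_2 has invariant factor 2 > 1, so H_1 = Z/2Z.
  H_2: rank ker ∂_2 − rank ∂_3 = (16 − 15) − 0 = 1, and there is no ∂_3, so H_2 = Z.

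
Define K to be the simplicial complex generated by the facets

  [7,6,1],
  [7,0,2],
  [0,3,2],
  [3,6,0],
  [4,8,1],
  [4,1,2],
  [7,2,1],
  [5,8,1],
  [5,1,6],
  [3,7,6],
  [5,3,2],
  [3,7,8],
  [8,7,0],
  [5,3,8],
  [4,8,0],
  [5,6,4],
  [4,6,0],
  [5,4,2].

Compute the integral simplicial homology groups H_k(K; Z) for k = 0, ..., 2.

Fix the vertex order 0 < 1 < 2 < 3 < 4 < 5 < 6 < 7 < 8 and write every simplex with vertices in increasing order. Then dim K = 2 and the simplices of K are:

  0-simplices (9): [0], [1], [2], [3], [4], [5], [6], [7], [8]
  1-simplices (27): (27 of them)
  2-simplices (18): [0,2,3], [0,2,7], [0,3,6], [0,4,6], [0,4,8], [0,7,8], [1,2,4], [1,2,7], [1,4,8], [1,5,6], [1,5,8], [1,6,7], [2,3,5], [2,4,5], [3,5,8], [3,6,7], [3,7,8], [4,5,6]

so the chain groups are C_0 ≅ Z^9, C_1 ≅ Z^27, C_2 ≅ Z^18.

∂_1: C_1 → C_0 sends each edge [p,q] (with p < q) to q − p.
This gives a 9×27 integer matrix of rank 8; reducing to Smith normal form yields diagonal entries (1,1,1,1,1,1,1,1).

Boundary ∂_2: C_2 → C_1 maps a triangle to the signed sum of its edges. For instance
  ∂[4,5,6] = [5,6] − [4,6] + [4,5],
  ∂[0,2,3] = [2,3] − [0,3] + [0,2].
As a 27×18 matrix over Z this has rank 18, with invariant factors (1,1,1,1,1,1,1,1,1,1,1,1,1,1,1,1,1,2).

Reading off H_k = ker ∂_k / im ∂_{k+1}:

  H_0: rank C_0 − rank ∂_1 = 9 − 8 = 1, and the invariant factors of ∂_1 are all 1, so H_0 ≅ Z.
  H_1: rank ker ∂_1 − rank ∂_2 = (27 − 8) − 18 = 1, and ∂_2 has invariant factor 2 > 1, so H_1 ≅ Z ⊕ Z/2Z.
  H_2: rank ker ∂_2 − rank ∂_3 = (18 − 18) − 0 = 0, and there is no ∂_3, so H_2 ≅ 0.

As a check, the Euler characteristic is 9 − 27 + 18 = 0, which agrees with 1 − 1 + 0 = 0.

H_0 ≅ Z,  H_1 ≅ Z ⊕ Z/2Z,  H_2 = 0.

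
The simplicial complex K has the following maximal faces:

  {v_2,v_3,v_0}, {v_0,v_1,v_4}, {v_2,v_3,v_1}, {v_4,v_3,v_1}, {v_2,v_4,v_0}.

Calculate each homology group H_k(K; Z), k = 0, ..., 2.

H_0 ≅ Z,  H_1 ≅ Z,  H_2 = 0.

Fix the vertex order v_0 < v_1 < v_2 < v_3 < v_4 and write every simplex with vertices in increasing order. Then dim K = 2 and the simplices of K are:

  0-simplices (5): [v_0], [v_1], [v_2], [v_3], [v_4]
  1-simplices (10): [v_0,v_1], [v_0,v_2], [v_0,v_3], [v_0,v_4], [v_1,v_2], [v_1,v_3], [v_1,v_4], [v_2,v_3], [v_2,v_4], [v_3,v_4]
  2-simplices (5): [v_0,v_1,v_4], [v_0,v_2,v_3], [v_0,v_2,v_4], [v_1,v_2,v_3], [v_1,v_3,v_4]

giving chain groups C_0 ≅ Z^5, C_1 ≅ Z^10, C_2 ≅ Z^5.

The boundary map ∂_1: C_1 → C_0 is given by ∂[p,q] = [q] − [p]. For instance
  ∂[v_1,v_3] = [v_3] − [v_1].
The resulting 5×10 matrix has rank 4, and its Smith normal form has invariant factors (1,1,1,1).

∂_2: C_2 → C_1 acts by ∂[p,q,r] = [q,r] − [p,r] + [p,q]. For instance
  ∂[v_0,v_2,v_4] = [v_2,v_4] − [v_0,v_4] + [v_0,v_2],
  ∂[v_1,v_3,v_4] = [v_3,v_4] − [v_1,v_4] + [v_1,v_3].
The resulting 10×5 matrix has rank 5, and its Smith normal form has invariant factors (1,1,1,1,1).

From H_k ≅ ker(∂_k) / im(∂_{k+1}) we obtain:

  H_0: rank C_0 − rank ∂_1 = 5 − 4 = 1, and the invariant factors of ∂_1 are all 1, so H_0 = Z.
  H_1: rank ker ∂_1 − rank ∂_2 = (10 − 4) − 5 = 1, and the invariant factors of ∂_2 are all 1, so H_1 = Z.
  H_2: rank ker ∂_2 − rank ∂_3 = (5 − 5) − 0 = 0, and there is no ∂_3, so H_2 = 0.

As a check, the Euler characteristic is 5 − 10 + 5 = 0, which agrees with 1 − 1 + 0 = 0.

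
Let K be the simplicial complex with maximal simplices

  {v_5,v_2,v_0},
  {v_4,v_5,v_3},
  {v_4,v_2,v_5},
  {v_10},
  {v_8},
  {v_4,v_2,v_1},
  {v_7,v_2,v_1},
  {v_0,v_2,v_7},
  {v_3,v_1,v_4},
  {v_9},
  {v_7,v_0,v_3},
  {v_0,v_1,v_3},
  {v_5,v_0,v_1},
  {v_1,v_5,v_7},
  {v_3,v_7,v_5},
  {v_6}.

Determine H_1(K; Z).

H_1 ≅ Z/2.

Order the vertices as v_0 < v_1 < v_2 < v_3 < v_4 < v_5 < v_6 < v_7 < v_8 < v_9 < v_10. Listing each simplex with vertices in this order, K has dimension 2 with simplices:

  0-simplices (11): [v_0], [v_1], [v_2], [v_3], [v_4], [v_5], [v_6], [v_7], [v_8], [v_9], [v_10]
  1-simplices (18): (18 of them)
  2-simplices (12): (12 of them)

Hence C_0 ≅ Z^11, C_1 ≅ Z^18, C_2 ≅ Z^12.

Boundary ∂_1: C_1 → C_0 sends each edge [p,q] (with p < q) to q − p. For instance
  ∂[v_0,v_7] = [v_7] − [v_0].
The 11×18 boundary matrix has rank 6 and Smith normal form diag(1,1,1,1,1,1).

∂_2: C_2 → C_1 maps a triangle to the signed sum of its edges. For instance
  ∂[v_0,v_2,v_5] = [v_2,v_5] − [v_0,v_5] + [v_0,v_2],
  ∂[v_1,v_5,v_7] = [v_5,v_7] − [v_1,v_7] + [v_1,v_5].
The resulting 18×12 matrix has rank 12, and its Smith normal form has invariant factors (1,1,1,1,1,1,1,1,1,1,1,2).

Now H_k = ker ∂_k / im ∂_{k+1}, so:

  H_1: rank ker ∂_1 − rank ∂_2 = (18 − 6) − 12 = 0, and ∂_2 has invariant factor 2 > 1, so H_1 = Z/2.

(K is a triangulation of the disjoint union of a set of 4 points and the real projective plane RP^2.)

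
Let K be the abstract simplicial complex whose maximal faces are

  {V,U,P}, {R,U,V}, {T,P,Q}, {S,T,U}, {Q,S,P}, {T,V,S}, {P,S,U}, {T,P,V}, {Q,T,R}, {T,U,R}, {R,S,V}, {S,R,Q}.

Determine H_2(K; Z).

H_2 ≅ 0.

K has 7 vertices, 18 edges, 12 triangles.
rank ∂_2 = 12, rank ∂_3 = 0 ⇒ b_2 = 12 − 12 − 0 = 0. So H_2 ≅ 0.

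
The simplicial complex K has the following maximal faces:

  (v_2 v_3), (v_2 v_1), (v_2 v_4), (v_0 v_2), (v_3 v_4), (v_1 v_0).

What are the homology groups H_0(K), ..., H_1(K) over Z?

H_0 = Z,  H_1 = Z^2.

Take the total order v_0 < v_1 < v_2 < v_3 < v_4 on the vertex set. Then K (dimension 1) consists of the simplices:

  0-simplices (5): [v_0], [v_1], [v_2], [v_3], [v_4]
  1-simplices (6): [v_0,v_1], [v_0,v_2], [v_1,v_2], [v_2,v_3], [v_2,v_4], [v_3,v_4]

giving chain groups C_0 ≅ Z^5, C_1 ≅ Z^6.

Boundary ∂_1: C_1 → C_0 maps an edge to its endpoints' difference, ∂[p,q] = q − p. For instance
  ∂[v_2,v_4] = [v_4] − [v_2].
The resulting 5×6 matrix has rank 4, and its Smith normal form has invariant factors (1,1,1,1).

Computing H_k = (kernel of ∂_k) / (image of ∂_{k+1}):

  H_0: rank C_0 − rank ∂_1 = 5 − 4 = 1, and the invariant factors of ∂_1 are all 1, so H_0 ≅ Z.
  H_1: rank ker ∂_1 − rank ∂_2 = (6 − 4) − 0 = 2, and there is no ∂_2, so H_1 ≅ Z^2.

(K is a triangulation of a wedge of 2 circles.)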